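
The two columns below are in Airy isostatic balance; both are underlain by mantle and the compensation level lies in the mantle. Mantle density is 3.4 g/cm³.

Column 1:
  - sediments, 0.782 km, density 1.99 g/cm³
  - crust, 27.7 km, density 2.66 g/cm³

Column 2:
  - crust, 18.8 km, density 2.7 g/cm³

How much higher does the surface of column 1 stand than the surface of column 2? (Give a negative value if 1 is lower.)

For any compensation level in the mantle, the mantle terms cancel and isostasy reduces to e = (Σt_1 − Σt_2) − (Σ(ρt)_1 − Σ(ρt)_2) / ρ_m.
Σt_1 = 28.482 km; Σt_2 = 18.8 km; Σ(ρt)_1 = 75.23818; Σ(ρt)_2 = 50.76 (in km·g/cm³).
e = (28.482 − 18.8) − (75.23818 − 50.76) / 3.4 = 2.48 km.

2.48 km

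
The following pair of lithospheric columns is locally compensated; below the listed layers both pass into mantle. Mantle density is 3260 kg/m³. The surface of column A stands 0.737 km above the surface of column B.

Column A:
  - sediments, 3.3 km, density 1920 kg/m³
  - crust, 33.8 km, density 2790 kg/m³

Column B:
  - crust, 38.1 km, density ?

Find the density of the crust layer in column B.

2790 kg/m³

Take the compensation level at the base of the deeper column (depth z_c below the surface of column A) and equate Σ ρ_i t_i down to z_c; mantle fills any gap and the z_c terms cancel.
Column A: 3.3×1920 + 33.8×2790 + (z_c − 37.1)×3260
Column B: 0.737×0 + 38.1×ρ + (z_c − 0.737 − 38.1)×3260
The z_c×3260 term appears on both sides and cancels. Collect the known terms of each column as K = Σ(ρt)_known − 3260 × (depth of known layers): K_A = 100638 − 3260×37.1 = −20308; K_B = 0 − 3260×(0.737 + 38.1) = −126608.62.
Balance: K_A = K_B + 38.1×ρ, so ρ = (K_A − K_B)/38.1 = 106301/38.1 = 2790 kg/m³.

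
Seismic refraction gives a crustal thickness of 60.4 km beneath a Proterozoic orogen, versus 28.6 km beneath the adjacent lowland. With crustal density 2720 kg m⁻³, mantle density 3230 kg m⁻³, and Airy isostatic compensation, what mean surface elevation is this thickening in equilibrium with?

Excess crust Δ = 60.4 km − 28.6 km = 31.8 km, split between elevation h and root r with h + r = Δ.
Airy balance ρ_c h = (ρ_m − ρ_c) r gives r = h ρ_c/(ρ_m − ρ_c), so h (1 + ρ_c/(ρ_m − ρ_c)) = Δ, i.e. h = Δ (ρ_m − ρ_c)/ρ_m.
h = 31.8 km × 510/3230 = 5.02 km.

5.02 km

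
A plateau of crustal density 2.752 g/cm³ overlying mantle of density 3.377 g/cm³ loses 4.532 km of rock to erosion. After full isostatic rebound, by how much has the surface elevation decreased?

Rebound u = e ρ_c/ρ_m = 4.532 km × 2.752/3.377 = 3.693 km.
Net surface drop = e − u = 4.532 km − 3.693 km = e (ρ_m − ρ_c)/ρ_m = 0.839 km.

0.839 km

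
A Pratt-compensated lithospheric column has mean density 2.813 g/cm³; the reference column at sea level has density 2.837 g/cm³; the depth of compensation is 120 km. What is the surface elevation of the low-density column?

ρ_ref D = ρ (D + h) → h = D (ρ_ref − ρ)/ρ.
h = 120 km × (2.837 − 2.813)/2.813 = 1.02 km.

1.02 km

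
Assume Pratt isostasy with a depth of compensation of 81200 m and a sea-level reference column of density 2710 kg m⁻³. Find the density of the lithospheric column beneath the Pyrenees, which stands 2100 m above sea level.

Pratt balance: ρ_ref D = ρ (D + h).
ρ = ρ_ref D/(D + h) = 2710 × 81200 m/(81200 m + 2100 m) = 2640 kg m⁻³.

2640 kg m⁻³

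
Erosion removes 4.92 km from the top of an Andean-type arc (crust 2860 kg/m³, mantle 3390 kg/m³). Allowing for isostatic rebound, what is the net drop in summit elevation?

0.769 km

Rebound u = e ρ_c/ρ_m = 4.92 km × 2860/3390 = 4.151 km.
Net surface drop = e − u = 4.92 km − 4.151 km = e (ρ_m − ρ_c)/ρ_m = 0.769 km.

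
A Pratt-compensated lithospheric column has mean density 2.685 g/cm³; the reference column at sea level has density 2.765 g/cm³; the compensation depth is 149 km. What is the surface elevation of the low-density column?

ρ_ref D = ρ (D + h) → h = D (ρ_ref − ρ)/ρ.
h = 149 km × (2.765 − 2.685)/2.685 = 4.44 km.

4.44 km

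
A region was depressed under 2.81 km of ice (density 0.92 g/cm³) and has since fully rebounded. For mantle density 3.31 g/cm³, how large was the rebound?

Removing the load lets mantle flow back in; uplift u satisfies ρ_ice t = ρ_m u.
u = t ρ_ice/ρ_m = 2.81 km × 0.92/3.31 = 0.781 km.

0.781 km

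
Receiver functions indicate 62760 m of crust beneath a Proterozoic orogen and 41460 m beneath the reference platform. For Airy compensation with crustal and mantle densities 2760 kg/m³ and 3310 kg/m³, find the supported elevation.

Excess crust Δ = 62760 m − 41460 m = 21300 m, split between elevation h and root r with h + r = Δ.
Airy balance ρ_c h = (ρ_m − ρ_c) r gives r = h ρ_c/(ρ_m − ρ_c), so h (1 + ρ_c/(ρ_m − ρ_c)) = Δ, i.e. h = Δ (ρ_m − ρ_c)/ρ_m.
h = 21300 m × 550/3310 = 3540 m.

3540 m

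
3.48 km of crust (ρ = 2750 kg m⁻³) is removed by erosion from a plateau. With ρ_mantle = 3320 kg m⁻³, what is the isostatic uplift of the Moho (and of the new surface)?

Unloading: uplift u = e ρ_c/ρ_m = 3.48 km × 2750/3320 = 2.88 km.

2.88 km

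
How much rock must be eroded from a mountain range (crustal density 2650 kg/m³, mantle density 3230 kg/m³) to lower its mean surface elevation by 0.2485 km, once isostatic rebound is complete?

Net drop Δ = e − u = e − e ρ_c/ρ_m = e (ρ_m − ρ_c)/ρ_m.
e = Δ ρ_m/(ρ_m − ρ_c) = 0.2485 km × 3230/580 = 1.38 km.

1.38 km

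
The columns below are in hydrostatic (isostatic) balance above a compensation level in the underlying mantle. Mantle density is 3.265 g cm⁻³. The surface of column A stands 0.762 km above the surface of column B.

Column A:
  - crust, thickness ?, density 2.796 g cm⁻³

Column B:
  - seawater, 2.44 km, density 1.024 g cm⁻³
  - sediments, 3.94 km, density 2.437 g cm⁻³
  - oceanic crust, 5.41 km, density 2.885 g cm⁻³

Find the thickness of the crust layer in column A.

28.3 km

Take the compensation level at the base of the deeper column (depth z_c below the surface of column A) and equate Σ ρ_i t_i down to z_c; mantle fills any gap and the z_c terms cancel.
Column A: x×2.796 + (z_c − 0 − x)×3.265
Column B: 0.762×0 + 2.44×1.024 + 3.94×2.437 + 5.41×2.885 + (z_c − 0.762 − 11.79)×3.265
The z_c×3.265 term appears on both sides and cancels. Collect the known terms of each column as K = Σ(ρt)_known − 3.265 × (depth of known layers): K_A = 0 − 3.265×0 = 0; K_B = 27.70819 − 3.265×(0.762 + 11.79) = −13.27409.
Balance: K_A − x×(3.265 − 2.796) = K_B, so x = (K_A − K_B)/(3.265 − 2.796) = 13.2741/0.469 = 28.3 km.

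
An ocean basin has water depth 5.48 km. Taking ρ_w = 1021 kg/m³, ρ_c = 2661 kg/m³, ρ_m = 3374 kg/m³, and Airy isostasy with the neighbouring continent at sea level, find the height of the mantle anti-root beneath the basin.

12.6 km

Isostatic balance requires: replacing crust with seawater at the top is compensated by replacing crust with mantle at the base: d (ρ_c − ρ_w) = a (ρ_m − ρ_c).
a = d (ρ_c − ρ_w)/(ρ_m − ρ_c) = 5.48 km × 1640/713 = 12.6 km.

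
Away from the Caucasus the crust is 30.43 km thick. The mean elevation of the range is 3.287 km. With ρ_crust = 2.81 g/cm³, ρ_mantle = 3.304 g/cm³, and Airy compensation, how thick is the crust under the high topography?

52.4 km

Root depth r = h ρ_c / (ρ_m − ρ_c) = 3.287 km × 2.81 / 0.494 = 18.7 km.
Total thickness = T + h + r = 30.43 km + 3.287 km + 18.7 km = 52.4 km.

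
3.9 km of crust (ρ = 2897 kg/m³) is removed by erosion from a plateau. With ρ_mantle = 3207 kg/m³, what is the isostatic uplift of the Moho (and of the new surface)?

Unloading: uplift u = e ρ_c/ρ_m = 3.9 km × 2897/3207 = 3.52 km.

3.52 km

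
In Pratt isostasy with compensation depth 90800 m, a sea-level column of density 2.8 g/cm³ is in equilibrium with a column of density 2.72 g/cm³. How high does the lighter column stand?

2670 m

ρ_ref D = ρ (D + h) → h = D (ρ_ref − ρ)/ρ.
h = 90800 m × (2.8 − 2.72)/2.72 = 2670 m.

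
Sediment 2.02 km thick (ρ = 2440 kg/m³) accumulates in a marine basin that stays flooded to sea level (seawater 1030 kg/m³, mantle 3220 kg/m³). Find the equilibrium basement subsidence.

1.3 km

Submarine loading: the sediment displaces seawater, and the subsidence is in turn flooded, so s (ρ_m − ρ_w) = t (ρ_sed − ρ_w).
s = 2.02 km × (2440 − 1030) / (3220 − 1030) = 1.3 km.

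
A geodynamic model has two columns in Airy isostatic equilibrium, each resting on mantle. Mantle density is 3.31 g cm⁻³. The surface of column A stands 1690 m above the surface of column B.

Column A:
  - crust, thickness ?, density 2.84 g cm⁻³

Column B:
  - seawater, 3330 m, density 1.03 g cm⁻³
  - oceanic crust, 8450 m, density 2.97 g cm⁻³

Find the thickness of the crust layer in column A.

34200 m

Take the compensation level at the base of the deeper column (depth z_c below the surface of column A) and equate Σ ρ_i t_i down to z_c; mantle fills any gap and the z_c terms cancel.
Column A: x×2.84 + (z_c − 0 − x)×3.31
Column B: 1690×0 + 3330×1.03 + 8450×2.97 + (z_c − 1690 − 11780)×3.31
The z_c×3.31 term appears on both sides and cancels. Collect the known terms of each column as K = Σ(ρt)_known − 3.31 × (depth of known layers): K_A = 0 − 3.31×0 = 0; K_B = 28526.4 − 3.31×(1690 + 11780) = −16059.3.
Balance: K_A − x×(3.31 − 2.84) = K_B, so x = (K_A − K_B)/(3.31 − 2.84) = 16059.3/0.47 = 34200 m.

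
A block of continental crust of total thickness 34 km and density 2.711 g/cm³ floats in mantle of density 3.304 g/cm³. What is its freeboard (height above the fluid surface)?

Floating equilibrium: submerged depth d = t ρ_obj/ρ_fluid = 34 km × 2.711/3.304 = 27.9 km.
Freeboard = t − d = 34 km − 27.9 km = 6.1 km.

6.1 km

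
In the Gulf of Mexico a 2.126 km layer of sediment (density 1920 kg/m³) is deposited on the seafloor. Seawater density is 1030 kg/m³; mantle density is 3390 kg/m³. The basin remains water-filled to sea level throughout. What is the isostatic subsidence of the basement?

Submarine loading: the sediment displaces seawater, and the subsidence is in turn flooded, so s (ρ_m − ρ_w) = t (ρ_sed − ρ_w).
s = 2.126 km × (1920 − 1030) / (3390 − 1030) = 0.802 km.

0.802 km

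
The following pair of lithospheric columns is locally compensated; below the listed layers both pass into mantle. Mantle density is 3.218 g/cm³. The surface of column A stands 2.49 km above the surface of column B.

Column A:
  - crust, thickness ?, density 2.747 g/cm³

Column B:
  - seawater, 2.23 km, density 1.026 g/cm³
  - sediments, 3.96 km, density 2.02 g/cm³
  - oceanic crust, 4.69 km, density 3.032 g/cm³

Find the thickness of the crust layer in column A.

39.3 km

Take the compensation level at the base of the deeper column (depth z_c below the surface of column A) and equate Σ ρ_i t_i down to z_c; mantle fills any gap and the z_c terms cancel.
Column A: x×2.747 + (z_c − 0 − x)×3.218
Column B: 2.49×0 + 2.23×1.026 + 3.96×2.02 + 4.69×3.032 + (z_c − 2.49 − 10.88)×3.218
The z_c×3.218 term appears on both sides and cancels. Collect the known terms of each column as K = Σ(ρt)_known − 3.218 × (depth of known layers): K_A = 0 − 3.218×0 = 0; K_B = 24.50726 − 3.218×(2.49 + 10.88) = −18.5174.
Balance: K_A − x×(3.218 − 2.747) = K_B, so x = (K_A − K_B)/(3.218 − 2.747) = 18.5174/0.471 = 39.3 km.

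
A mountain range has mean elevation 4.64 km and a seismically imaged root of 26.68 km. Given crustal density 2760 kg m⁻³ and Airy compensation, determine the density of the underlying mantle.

Airy balance: ρ_c h = (ρ_m − ρ_c) r → ρ_m = ρ_c (1 + h/r).
ρ_m = 2760 × (1 + 4.64 km/26.68 km) = 3240 kg m⁻³.

3240 kg m⁻³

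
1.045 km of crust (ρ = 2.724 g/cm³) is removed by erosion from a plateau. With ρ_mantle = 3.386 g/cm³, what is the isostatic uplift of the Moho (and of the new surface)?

Unloading: uplift u = e ρ_c/ρ_m = 1.045 km × 2.724/3.386 = 0.841 km.

0.841 km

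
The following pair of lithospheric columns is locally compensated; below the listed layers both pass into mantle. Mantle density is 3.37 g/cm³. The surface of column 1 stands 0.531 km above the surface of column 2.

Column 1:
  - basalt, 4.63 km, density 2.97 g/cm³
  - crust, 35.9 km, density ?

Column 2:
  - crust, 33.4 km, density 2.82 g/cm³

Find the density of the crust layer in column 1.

Take the compensation level at the base of the deeper column (depth z_c below the surface of column 1) and equate Σ ρ_i t_i down to z_c; mantle fills any gap and the z_c terms cancel.
Column 1: 4.63×2.97 + 35.9×ρ + (z_c − 40.53)×3.37
Column 2: 0.531×0 + 33.4×2.82 + (z_c − 0.531 − 33.4)×3.37
The z_c×3.37 term appears on both sides and cancels. Collect the known terms of each column as K = Σ(ρt)_known − 3.37 × (depth of known layers): K_1 = 13.7511 − 3.37×40.53 = −122.835; K_2 = 94.188 − 3.37×(0.531 + 33.4) = −20.15947.
Balance: K_1 + 35.9×ρ = K_2, so ρ = (K_2 − K_1)/35.9 = 102.676/35.9 = 2.86 g/cm³.

2.86 g/cm³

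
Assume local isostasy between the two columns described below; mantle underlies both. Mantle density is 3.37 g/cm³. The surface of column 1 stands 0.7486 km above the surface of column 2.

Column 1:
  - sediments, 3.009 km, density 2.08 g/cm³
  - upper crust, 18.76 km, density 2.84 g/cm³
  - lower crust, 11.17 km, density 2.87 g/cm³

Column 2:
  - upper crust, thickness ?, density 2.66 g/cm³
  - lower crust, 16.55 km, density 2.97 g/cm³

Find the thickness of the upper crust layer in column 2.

Take the compensation level at the base of the deeper column (depth z_c below the surface of column 1) and equate Σ ρ_i t_i down to z_c; mantle fills any gap and the z_c terms cancel.
Column 1: 3.009×2.08 + 18.76×2.84 + 11.17×2.87 + (z_c − 32.939)×3.37
Column 2: 0.7486×0 + x×2.66 + 16.55×2.97 + (z_c − 0.7486 − 16.55 − x)×3.37
The z_c×3.37 term appears on both sides and cancels. Collect the known terms of each column as K = Σ(ρt)_known − 3.37 × (depth of known layers): K_1 = 91.59502 − 3.37×32.939 = −19.40941; K_2 = 49.1535 − 3.37×(0.7486 + 16.55) = −9.142782.
Balance: K_1 = K_2 − x×(3.37 − 2.66), so x = (K_2 − K_1)/(3.37 − 2.66) = 10.2666/0.71 = 14.5 km.

14.5 km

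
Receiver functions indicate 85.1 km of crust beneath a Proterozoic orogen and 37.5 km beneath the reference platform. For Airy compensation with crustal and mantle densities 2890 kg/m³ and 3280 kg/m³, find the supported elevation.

5.66 km

Excess crust Δ = 85.1 km − 37.5 km = 47.6 km, split between elevation h and root r with h + r = Δ.
Airy balance ρ_c h = (ρ_m − ρ_c) r gives r = h ρ_c/(ρ_m − ρ_c), so h (1 + ρ_c/(ρ_m − ρ_c)) = Δ, i.e. h = Δ (ρ_m − ρ_c)/ρ_m.
h = 47.6 km × 390/3280 = 5.66 km.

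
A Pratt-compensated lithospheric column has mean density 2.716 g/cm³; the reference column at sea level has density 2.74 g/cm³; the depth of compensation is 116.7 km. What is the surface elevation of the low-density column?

1.03 km

ρ_ref D = ρ (D + h) → h = D (ρ_ref − ρ)/ρ.
h = 116.7 km × (2.74 − 2.716)/2.716 = 1.03 km.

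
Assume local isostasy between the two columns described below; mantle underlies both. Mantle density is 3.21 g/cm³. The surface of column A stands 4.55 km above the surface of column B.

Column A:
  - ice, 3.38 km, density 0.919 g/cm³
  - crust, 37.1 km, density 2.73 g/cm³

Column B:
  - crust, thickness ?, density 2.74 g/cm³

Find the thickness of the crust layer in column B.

23.3 km

Take the compensation level at the base of the deeper column (depth z_c below the surface of column A) and equate Σ ρ_i t_i down to z_c; mantle fills any gap and the z_c terms cancel.
Column A: 3.38×0.919 + 37.1×2.73 + (z_c − 40.48)×3.21
Column B: 4.55×0 + x×2.74 + (z_c − 4.55 − 0 − x)×3.21
The z_c×3.21 term appears on both sides and cancels. Collect the known terms of each column as K = Σ(ρt)_known − 3.21 × (depth of known layers): K_A = 104.38922 − 3.21×40.48 = −25.55158; K_B = 0 − 3.21×(4.55 + 0) = −14.6055.
Balance: K_A = K_B − x×(3.21 − 2.74), so x = (K_B − K_A)/(3.21 − 2.74) = 10.9461/0.47 = 23.3 km.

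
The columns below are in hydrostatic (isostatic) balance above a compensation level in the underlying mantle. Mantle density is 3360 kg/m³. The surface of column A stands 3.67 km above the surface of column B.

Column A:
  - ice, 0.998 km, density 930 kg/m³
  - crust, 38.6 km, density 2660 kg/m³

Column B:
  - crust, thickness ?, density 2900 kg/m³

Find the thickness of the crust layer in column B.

Take the compensation level at the base of the deeper column (depth z_c below the surface of column A) and equate Σ ρ_i t_i down to z_c; mantle fills any gap and the z_c terms cancel.
Column A: 0.998×930 + 38.6×2660 + (z_c − 39.598)×3360
Column B: 3.67×0 + x×2900 + (z_c − 3.67 − 0 − x)×3360
The z_c×3360 term appears on both sides and cancels. Collect the known terms of each column as K = Σ(ρt)_known − 3360 × (depth of known layers): K_A = 103604.14 − 3360×39.598 = −29445.14; K_B = 0 − 3360×(3.67 + 0) = −12331.2.
Balance: K_A = K_B − x×(3360 − 2900), so x = (K_B − K_A)/(3360 − 2900) = 17113.9/460 = 37.2 km.

37.2 km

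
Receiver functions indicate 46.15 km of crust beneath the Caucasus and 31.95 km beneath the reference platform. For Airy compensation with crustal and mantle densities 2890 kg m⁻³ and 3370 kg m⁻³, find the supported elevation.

2.02 km

Excess crust Δ = 46.15 km − 31.95 km = 14.2 km, split between elevation h and root r with h + r = Δ.
Airy balance ρ_c h = (ρ_m − ρ_c) r gives r = h ρ_c/(ρ_m − ρ_c), so h (1 + ρ_c/(ρ_m − ρ_c)) = Δ, i.e. h = Δ (ρ_m − ρ_c)/ρ_m.
h = 14.2 km × 480/3370 = 2.02 km.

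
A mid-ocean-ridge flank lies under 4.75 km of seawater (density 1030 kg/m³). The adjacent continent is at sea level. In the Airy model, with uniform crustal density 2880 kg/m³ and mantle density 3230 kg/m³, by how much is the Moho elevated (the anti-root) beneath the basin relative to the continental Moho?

Equating mass per unit area of the two columns: replacing crust with seawater at the top is compensated by replacing crust with mantle at the base: d (ρ_c − ρ_w) = a (ρ_m − ρ_c).
a = d (ρ_c − ρ_w)/(ρ_m − ρ_c) = 4.75 km × 1850/350 = 25.1 km.

25.1 km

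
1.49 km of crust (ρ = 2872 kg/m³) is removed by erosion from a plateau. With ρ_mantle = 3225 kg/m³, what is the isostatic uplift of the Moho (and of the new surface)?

Unloading: uplift u = e ρ_c/ρ_m = 1.49 km × 2872/3225 = 1.33 km.

1.33 km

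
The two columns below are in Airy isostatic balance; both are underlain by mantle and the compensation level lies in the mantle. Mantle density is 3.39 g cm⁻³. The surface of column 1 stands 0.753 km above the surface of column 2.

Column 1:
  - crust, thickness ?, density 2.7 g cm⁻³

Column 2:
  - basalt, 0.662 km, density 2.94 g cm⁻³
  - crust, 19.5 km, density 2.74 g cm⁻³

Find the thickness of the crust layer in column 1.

Take the compensation level at the base of the deeper column (depth z_c below the surface of column 1) and equate Σ ρ_i t_i down to z_c; mantle fills any gap and the z_c terms cancel.
Column 1: x×2.7 + (z_c − 0 − x)×3.39
Column 2: 0.753×0 + 0.662×2.94 + 19.5×2.74 + (z_c − 0.753 − 20.162)×3.39
The z_c×3.39 term appears on both sides and cancels. Collect the known terms of each column as K = Σ(ρt)_known − 3.39 × (depth of known layers): K_1 = 0 − 3.39×0 = 0; K_2 = 55.37628 − 3.39×(0.753 + 20.162) = −15.52557.
Balance: K_1 − x×(3.39 − 2.7) = K_2, so x = (K_1 − K_2)/(3.39 − 2.7) = 15.5256/0.69 = 22.5 km.

22.5 km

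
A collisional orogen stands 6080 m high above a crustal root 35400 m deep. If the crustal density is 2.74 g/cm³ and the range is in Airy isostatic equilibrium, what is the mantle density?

Airy balance: ρ_c h = (ρ_m − ρ_c) r → ρ_m = ρ_c (1 + h/r).
ρ_m = 2.74 × (1 + 6080 m/35400 m) = 3.21 g/cm³.

3.21 g/cm³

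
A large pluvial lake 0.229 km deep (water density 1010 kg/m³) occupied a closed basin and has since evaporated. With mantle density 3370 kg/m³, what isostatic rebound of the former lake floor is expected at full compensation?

0.0686 km

u = d ρ_w/ρ_m = 0.229 km × 1010/3370 = 0.0686 km.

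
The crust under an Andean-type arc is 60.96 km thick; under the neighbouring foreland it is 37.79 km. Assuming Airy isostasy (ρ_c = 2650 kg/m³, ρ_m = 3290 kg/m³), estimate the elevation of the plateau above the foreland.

4.51 km

Excess crust Δ = 60.96 km − 37.79 km = 23.17 km, split between elevation h and root r with h + r = Δ.
Airy balance ρ_c h = (ρ_m − ρ_c) r gives r = h ρ_c/(ρ_m − ρ_c), so h (1 + ρ_c/(ρ_m − ρ_c)) = Δ, i.e. h = Δ (ρ_m − ρ_c)/ρ_m.
h = 23.17 km × 640/3290 = 4.51 km.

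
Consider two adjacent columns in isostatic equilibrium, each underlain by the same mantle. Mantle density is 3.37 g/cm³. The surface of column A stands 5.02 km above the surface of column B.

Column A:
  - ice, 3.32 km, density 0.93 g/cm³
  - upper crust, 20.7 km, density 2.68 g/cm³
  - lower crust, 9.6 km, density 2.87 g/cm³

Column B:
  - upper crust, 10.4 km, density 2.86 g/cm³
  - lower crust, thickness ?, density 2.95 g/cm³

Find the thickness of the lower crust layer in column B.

11.8 km

Take the compensation level at the base of the deeper column (depth z_c below the surface of column A) and equate Σ ρ_i t_i down to z_c; mantle fills any gap and the z_c terms cancel.
Column A: 3.32×0.93 + 20.7×2.68 + 9.6×2.87 + (z_c − 33.62)×3.37
Column B: 5.02×0 + 10.4×2.86 + x×2.95 + (z_c − 5.02 − 10.4 − x)×3.37
The z_c×3.37 term appears on both sides and cancels. Collect the known terms of each column as K = Σ(ρt)_known − 3.37 × (depth of known layers): K_A = 86.1156 − 3.37×33.62 = −27.1838; K_B = 29.744 − 3.37×(5.02 + 10.4) = −22.2214.
Balance: K_A = K_B − x×(3.37 − 2.95), so x = (K_B − K_A)/(3.37 − 2.95) = 4.9624/0.42 = 11.8 km.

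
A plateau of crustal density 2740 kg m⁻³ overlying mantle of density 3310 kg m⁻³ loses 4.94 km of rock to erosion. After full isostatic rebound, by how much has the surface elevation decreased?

0.851 km

Rebound u = e ρ_c/ρ_m = 4.94 km × 2740/3310 = 4.089 km.
Net surface drop = e − u = 4.94 km − 4.089 km = e (ρ_m − ρ_c)/ρ_m = 0.851 km.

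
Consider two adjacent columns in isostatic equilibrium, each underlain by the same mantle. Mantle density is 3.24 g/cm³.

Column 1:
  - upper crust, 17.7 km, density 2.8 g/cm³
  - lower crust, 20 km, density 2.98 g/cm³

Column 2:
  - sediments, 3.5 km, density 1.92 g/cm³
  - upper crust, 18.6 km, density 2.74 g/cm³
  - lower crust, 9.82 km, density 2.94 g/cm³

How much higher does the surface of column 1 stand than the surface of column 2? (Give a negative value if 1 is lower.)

For any compensation level in the mantle, the mantle terms cancel and isostasy reduces to e = (Σt_1 − Σt_2) − (Σ(ρt)_1 − Σ(ρt)_2) / ρ_m.
Σt_1 = 37.7 km; Σt_2 = 31.92 km; Σ(ρt)_1 = 109.16; Σ(ρt)_2 = 86.5548 (in km·g/cm³).
e = (37.7 − 31.92) − (109.16 − 86.5548) / 3.24 = −1.2 km.

−1.2 km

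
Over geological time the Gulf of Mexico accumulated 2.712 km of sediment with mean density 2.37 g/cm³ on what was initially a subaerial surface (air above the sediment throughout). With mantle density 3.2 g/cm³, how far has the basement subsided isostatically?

2.01 km

Subaerial load: s = t ρ_sed / ρ_m = 2.712 km × 2.37/3.2 = 2.01 km.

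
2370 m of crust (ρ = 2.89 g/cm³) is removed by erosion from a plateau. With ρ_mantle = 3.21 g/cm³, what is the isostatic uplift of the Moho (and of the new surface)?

Unloading: uplift u = e ρ_c/ρ_m = 2370 m × 2.89/3.21 = 2130 m.

2130 m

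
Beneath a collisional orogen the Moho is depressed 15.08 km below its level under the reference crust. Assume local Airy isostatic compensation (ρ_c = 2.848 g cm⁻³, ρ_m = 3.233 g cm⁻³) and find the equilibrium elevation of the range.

In Airy isostatic equilibrium: ρ_c h = (ρ_m − ρ_c) r.
h = r (ρ_m − ρ_c) / ρ_c = 15.08 km × (3.233 − 2.848) / 2.848 = 2.04 km.

2.04 km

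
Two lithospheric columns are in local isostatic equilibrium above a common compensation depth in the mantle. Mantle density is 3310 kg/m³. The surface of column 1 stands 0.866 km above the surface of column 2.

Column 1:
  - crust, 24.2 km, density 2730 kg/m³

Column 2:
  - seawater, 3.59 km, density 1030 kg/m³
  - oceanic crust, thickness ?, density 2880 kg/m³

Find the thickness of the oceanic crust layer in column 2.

Take the compensation level at the base of the deeper column (depth z_c below the surface of column 1) and equate Σ ρ_i t_i down to z_c; mantle fills any gap and the z_c terms cancel.
Column 1: 24.2×2730 + (z_c − 24.2)×3310
Column 2: 0.866×0 + 3.59×1030 + x×2880 + (z_c − 0.866 − 3.59 − x)×3310
The z_c×3310 term appears on both sides and cancels. Collect the known terms of each column as K = Σ(ρt)_known − 3310 × (depth of known layers): K_1 = 66066 − 3310×24.2 = −14036; K_2 = 3697.7 − 3310×(0.866 + 3.59) = −11051.66.
Balance: K_1 = K_2 − x×(3310 − 2880), so x = (K_2 − K_1)/(3310 − 2880) = 2984.34/430 = 6.94 km.

6.94 km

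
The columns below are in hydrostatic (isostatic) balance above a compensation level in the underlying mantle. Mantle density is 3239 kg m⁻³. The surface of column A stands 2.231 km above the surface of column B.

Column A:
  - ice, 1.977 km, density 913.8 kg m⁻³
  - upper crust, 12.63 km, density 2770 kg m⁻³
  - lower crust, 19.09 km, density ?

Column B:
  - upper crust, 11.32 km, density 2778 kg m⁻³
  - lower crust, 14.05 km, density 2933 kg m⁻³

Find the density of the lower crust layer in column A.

Take the compensation level at the base of the deeper column (depth z_c below the surface of column A) and equate Σ ρ_i t_i down to z_c; mantle fills any gap and the z_c terms cancel.
Column A: 1.977×913.8 + 12.63×2770 + 19.09×ρ + (z_c − 33.697)×3239
Column B: 2.231×0 + 11.32×2778 + 14.05×2933 + (z_c − 2.231 − 25.37)×3239
The z_c×3239 term appears on both sides and cancels. Collect the known terms of each column as K = Σ(ρt)_known − 3239 × (depth of known layers): K_A = 36791.6826 − 3239×33.697 = −72352.9004; K_B = 72655.61 − 3239×(2.231 + 25.37) = −16744.029.
Balance: K_A + 19.09×ρ = K_B, so ρ = (K_B − K_A)/19.09 = 55608.9/19.09 = 2910 kg m⁻³.

2910 kg m⁻³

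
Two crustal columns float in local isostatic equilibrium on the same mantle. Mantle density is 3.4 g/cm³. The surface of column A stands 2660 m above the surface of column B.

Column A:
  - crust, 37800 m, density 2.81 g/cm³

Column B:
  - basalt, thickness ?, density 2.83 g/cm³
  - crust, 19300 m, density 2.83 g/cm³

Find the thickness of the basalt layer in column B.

Take the compensation level at the base of the deeper column (depth z_c below the surface of column A) and equate Σ ρ_i t_i down to z_c; mantle fills any gap and the z_c terms cancel.
Column A: 37800×2.81 + (z_c − 37800)×3.4
Column B: 2660×0 + x×2.83 + 19300×2.83 + (z_c − 2660 − 19300 − x)×3.4
The z_c×3.4 term appears on both sides and cancels. Collect the known terms of each column as K = Σ(ρt)_known − 3.4 × (depth of known layers): K_A = 106218 − 3.4×37800 = −22302; K_B = 54619 − 3.4×(2660 + 19300) = −20045.
Balance: K_A = K_B − x×(3.4 − 2.83), so x = (K_B − K_A)/(3.4 − 2.83) = 2257/0.57 = 3960 m.

3960 m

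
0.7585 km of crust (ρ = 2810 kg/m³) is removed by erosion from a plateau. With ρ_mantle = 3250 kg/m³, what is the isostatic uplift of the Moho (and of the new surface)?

0.656 km

Unloading: uplift u = e ρ_c/ρ_m = 0.7585 km × 2810/3250 = 0.656 km.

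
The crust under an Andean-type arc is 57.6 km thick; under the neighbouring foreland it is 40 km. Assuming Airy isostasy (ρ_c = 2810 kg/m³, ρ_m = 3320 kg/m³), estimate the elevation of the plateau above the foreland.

Excess crust Δ = 57.6 km − 40 km = 17.6 km, split between elevation h and root r with h + r = Δ.
Airy balance ρ_c h = (ρ_m − ρ_c) r gives r = h ρ_c/(ρ_m − ρ_c), so h (1 + ρ_c/(ρ_m − ρ_c)) = Δ, i.e. h = Δ (ρ_m − ρ_c)/ρ_m.
h = 17.6 km × 510/3320 = 2.7 km.

2.7 km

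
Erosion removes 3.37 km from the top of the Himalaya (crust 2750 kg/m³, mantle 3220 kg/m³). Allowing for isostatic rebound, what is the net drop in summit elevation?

0.492 km

Rebound u = e ρ_c/ρ_m = 3.37 km × 2750/3220 = 2.878 km.
Net surface drop = e − u = 3.37 km − 2.878 km = e (ρ_m − ρ_c)/ρ_m = 0.492 km.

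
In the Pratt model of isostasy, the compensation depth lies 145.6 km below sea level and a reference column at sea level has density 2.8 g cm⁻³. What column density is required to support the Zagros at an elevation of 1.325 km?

Pratt balance: ρ_ref D = ρ (D + h).
ρ = ρ_ref D/(D + h) = 2.8 × 145.6 km/(145.6 km + 1.325 km) = 2.77 g cm⁻³.

2.77 g cm⁻³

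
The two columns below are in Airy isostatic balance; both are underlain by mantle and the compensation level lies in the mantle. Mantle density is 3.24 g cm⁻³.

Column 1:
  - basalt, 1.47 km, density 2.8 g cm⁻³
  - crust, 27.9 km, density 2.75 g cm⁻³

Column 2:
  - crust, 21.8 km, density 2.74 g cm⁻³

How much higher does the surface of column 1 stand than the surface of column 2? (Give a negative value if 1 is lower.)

1.05 km

For any compensation level in the mantle, the mantle terms cancel and isostasy reduces to e = (Σt_1 − Σt_2) − (Σ(ρt)_1 − Σ(ρt)_2) / ρ_m.
Σt_1 = 29.37 km; Σt_2 = 21.8 km; Σ(ρt)_1 = 80.841; Σ(ρt)_2 = 59.732 (in km·g cm⁻³).
e = (29.37 − 21.8) − (80.841 − 59.732) / 3.24 = 1.05 km.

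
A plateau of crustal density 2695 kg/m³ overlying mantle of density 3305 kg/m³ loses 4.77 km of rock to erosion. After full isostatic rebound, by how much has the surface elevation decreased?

0.88 km

Rebound u = e ρ_c/ρ_m = 4.77 km × 2695/3305 = 3.89 km.
Net surface drop = e − u = 4.77 km − 3.89 km = e (ρ_m − ρ_c)/ρ_m = 0.88 km.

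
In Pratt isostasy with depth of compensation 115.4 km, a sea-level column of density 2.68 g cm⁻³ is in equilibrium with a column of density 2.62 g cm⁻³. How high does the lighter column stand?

ρ_ref D = ρ (D + h) → h = D (ρ_ref − ρ)/ρ.
h = 115.4 km × (2.68 − 2.62)/2.62 = 2.64 km.

2.64 km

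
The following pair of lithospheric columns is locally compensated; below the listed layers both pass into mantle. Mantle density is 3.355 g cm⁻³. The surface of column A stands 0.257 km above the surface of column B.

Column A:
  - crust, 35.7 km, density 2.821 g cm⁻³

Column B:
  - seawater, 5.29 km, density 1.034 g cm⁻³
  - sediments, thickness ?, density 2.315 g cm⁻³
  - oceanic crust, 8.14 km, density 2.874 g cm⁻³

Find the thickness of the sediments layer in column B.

1.93 km

Take the compensation level at the base of the deeper column (depth z_c below the surface of column A) and equate Σ ρ_i t_i down to z_c; mantle fills any gap and the z_c terms cancel.
Column A: 35.7×2.821 + (z_c − 35.7)×3.355
Column B: 0.257×0 + 5.29×1.034 + x×2.315 + 8.14×2.874 + (z_c − 0.257 − 13.43 − x)×3.355
The z_c×3.355 term appears on both sides and cancels. Collect the known terms of each column as K = Σ(ρt)_known − 3.355 × (depth of known layers): K_A = 100.7097 − 3.355×35.7 = −19.0638; K_B = 28.86422 − 3.355×(0.257 + 13.43) = −17.055665.
Balance: K_A = K_B − x×(3.355 − 2.315), so x = (K_B − K_A)/(3.355 − 2.315) = 2.00814/1.04 = 1.93 km.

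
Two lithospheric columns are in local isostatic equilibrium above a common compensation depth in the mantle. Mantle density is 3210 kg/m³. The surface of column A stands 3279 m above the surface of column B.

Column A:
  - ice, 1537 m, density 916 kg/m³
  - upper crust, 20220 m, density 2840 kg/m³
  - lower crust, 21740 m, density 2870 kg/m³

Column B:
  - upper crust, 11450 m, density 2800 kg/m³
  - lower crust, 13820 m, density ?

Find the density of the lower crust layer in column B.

2980 kg/m³

Take the compensation level at the base of the deeper column (depth z_c below the surface of column A) and equate Σ ρ_i t_i down to z_c; mantle fills any gap and the z_c terms cancel.
Column A: 1537×916 + 20220×2840 + 21740×2870 + (z_c − 43497)×3210
Column B: 3279×0 + 11450×2800 + 13820×ρ + (z_c − 3279 − 25270)×3210
The z_c×3210 term appears on both sides and cancels. Collect the known terms of each column as K = Σ(ρt)_known − 3210 × (depth of known layers): K_A = 121226492 − 3210×43497 = −18398878; K_B = 32060000 − 3210×(3279 + 25270) = −59582290.
Balance: K_A = K_B + 13820×ρ, so ρ = (K_A − K_B)/13820 = 41183400/13820 = 2980 kg/m³.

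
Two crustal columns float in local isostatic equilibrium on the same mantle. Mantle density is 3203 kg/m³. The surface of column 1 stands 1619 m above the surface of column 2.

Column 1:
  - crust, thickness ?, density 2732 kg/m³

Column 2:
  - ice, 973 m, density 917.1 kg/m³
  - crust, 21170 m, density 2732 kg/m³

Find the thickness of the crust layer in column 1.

36900 m

Take the compensation level at the base of the deeper column (depth z_c below the surface of column 1) and equate Σ ρ_i t_i down to z_c; mantle fills any gap and the z_c terms cancel.
Column 1: x×2732 + (z_c − 0 − x)×3203
Column 2: 1619×0 + 973×917.1 + 21170×2732 + (z_c − 1619 − 22143)×3203
The z_c×3203 term appears on both sides and cancels. Collect the known terms of each column as K = Σ(ρt)_known − 3203 × (depth of known layers): K_1 = 0 − 3203×0 = 0; K_2 = 58728778.3 − 3203×(1619 + 22143) = −17380907.7.
Balance: K_1 − x×(3203 − 2732) = K_2, so x = (K_1 − K_2)/(3203 − 2732) = 17380900/471 = 36900 m.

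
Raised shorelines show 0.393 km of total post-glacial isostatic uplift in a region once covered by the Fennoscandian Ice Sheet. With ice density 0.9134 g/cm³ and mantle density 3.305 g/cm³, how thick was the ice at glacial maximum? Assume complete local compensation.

u = t ρ_ice/ρ_m → t = u ρ_m/ρ_ice = 0.393 km × 3.305/0.9134 = 1.42 km.

1.42 km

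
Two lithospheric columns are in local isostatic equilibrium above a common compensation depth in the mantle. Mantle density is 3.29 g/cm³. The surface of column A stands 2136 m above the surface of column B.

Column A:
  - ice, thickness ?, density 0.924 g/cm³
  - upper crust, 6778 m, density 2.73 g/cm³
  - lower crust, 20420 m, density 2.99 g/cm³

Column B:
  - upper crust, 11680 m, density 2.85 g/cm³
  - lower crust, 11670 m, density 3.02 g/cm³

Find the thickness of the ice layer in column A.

Take the compensation level at the base of the deeper column (depth z_c below the surface of column A) and equate Σ ρ_i t_i down to z_c; mantle fills any gap and the z_c terms cancel.
Column A: x×0.924 + 6778×2.73 + 20420×2.99 + (z_c − 27198 − x)×3.29
Column B: 2136×0 + 11680×2.85 + 11670×3.02 + (z_c − 2136 − 23350)×3.29
The z_c×3.29 term appears on both sides and cancels. Collect the known terms of each column as K = Σ(ρt)_known − 3.29 × (depth of known layers): K_A = 79559.74 − 3.29×27198 = −9921.68; K_B = 68531.4 − 3.29×(2136 + 23350) = −15317.54.
Balance: K_A − x×(3.29 − 0.924) = K_B, so x = (K_A − K_B)/(3.29 − 0.924) = 5395.86/2.366 = 2280 m.

2280 m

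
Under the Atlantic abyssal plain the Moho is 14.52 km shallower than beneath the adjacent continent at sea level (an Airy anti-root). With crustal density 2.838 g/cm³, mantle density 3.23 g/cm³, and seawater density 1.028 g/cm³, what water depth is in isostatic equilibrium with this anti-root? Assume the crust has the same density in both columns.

Replacing a thickness d of crust by seawater at the top must be balanced by replacing crust with mantle at the base: d (ρ_c − ρ_w) = a (ρ_m − ρ_c).
d = a (ρ_m − ρ_c)/(ρ_c − ρ_w) = 14.52 km × 0.392/1.81 = 3.14 km.

3.14 km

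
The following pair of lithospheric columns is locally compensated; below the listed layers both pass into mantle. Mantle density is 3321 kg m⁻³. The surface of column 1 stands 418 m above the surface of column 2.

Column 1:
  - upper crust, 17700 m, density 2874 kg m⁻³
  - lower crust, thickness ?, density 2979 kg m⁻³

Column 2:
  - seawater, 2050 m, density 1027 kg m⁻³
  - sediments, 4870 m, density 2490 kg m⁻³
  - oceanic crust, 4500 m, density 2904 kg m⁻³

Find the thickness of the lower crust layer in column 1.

12000 m

Take the compensation level at the base of the deeper column (depth z_c below the surface of column 1) and equate Σ ρ_i t_i down to z_c; mantle fills any gap and the z_c terms cancel.
Column 1: 17700×2874 + x×2979 + (z_c − 17700 − x)×3321
Column 2: 418×0 + 2050×1027 + 4870×2490 + 4500×2904 + (z_c − 418 − 11420)×3321
The z_c×3321 term appears on both sides and cancels. Collect the known terms of each column as K = Σ(ρt)_known − 3321 × (depth of known layers): K_1 = 50869800 − 3321×17700 = −7911900; K_2 = 27299650 − 3321×(418 + 11420) = −12014348.
Balance: K_1 − x×(3321 − 2979) = K_2, so x = (K_1 − K_2)/(3321 − 2979) = 4102450/342 = 12000 m.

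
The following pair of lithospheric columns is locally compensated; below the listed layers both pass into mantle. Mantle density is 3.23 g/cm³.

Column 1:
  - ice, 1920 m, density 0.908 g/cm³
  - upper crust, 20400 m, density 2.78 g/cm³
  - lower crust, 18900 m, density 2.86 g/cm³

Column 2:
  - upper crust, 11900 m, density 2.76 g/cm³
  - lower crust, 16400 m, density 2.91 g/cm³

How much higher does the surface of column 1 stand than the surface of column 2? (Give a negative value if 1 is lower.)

3030 m

For any compensation level in the mantle, the mantle terms cancel and isostasy reduces to e = (Σt_1 − Σt_2) − (Σ(ρt)_1 − Σ(ρt)_2) / ρ_m.
Σt_1 = 41220 m; Σt_2 = 28300 m; Σ(ρt)_1 = 112509.36; Σ(ρt)_2 = 80568 (in m·g/cm³).
e = (41220 − 28300) − (112509.36 − 80568) / 3.23 = 3030 m.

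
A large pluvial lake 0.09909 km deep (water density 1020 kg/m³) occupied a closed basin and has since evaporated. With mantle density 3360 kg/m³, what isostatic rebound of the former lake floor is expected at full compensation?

0.0301 km

u = d ρ_w/ρ_m = 0.09909 km × 1020/3360 = 0.0301 km.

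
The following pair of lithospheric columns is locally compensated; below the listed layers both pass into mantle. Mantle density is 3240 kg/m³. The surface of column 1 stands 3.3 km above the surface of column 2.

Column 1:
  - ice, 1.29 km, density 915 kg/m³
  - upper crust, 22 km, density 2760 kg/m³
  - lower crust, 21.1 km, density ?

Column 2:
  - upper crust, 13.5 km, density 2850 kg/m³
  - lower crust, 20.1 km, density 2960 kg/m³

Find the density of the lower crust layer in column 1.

2860 kg/m³

Take the compensation level at the base of the deeper column (depth z_c below the surface of column 1) and equate Σ ρ_i t_i down to z_c; mantle fills any gap and the z_c terms cancel.
Column 1: 1.29×915 + 22×2760 + 21.1×ρ + (z_c − 44.39)×3240
Column 2: 3.3×0 + 13.5×2850 + 20.1×2960 + (z_c − 3.3 − 33.6)×3240
The z_c×3240 term appears on both sides and cancels. Collect the known terms of each column as K = Σ(ρt)_known − 3240 × (depth of known layers): K_1 = 61900.35 − 3240×44.39 = −81923.25; K_2 = 97971 − 3240×(3.3 + 33.6) = −21585.
Balance: K_1 + 21.1×ρ = K_2, so ρ = (K_2 − K_1)/21.1 = 60338.2/21.1 = 2860 kg/m³.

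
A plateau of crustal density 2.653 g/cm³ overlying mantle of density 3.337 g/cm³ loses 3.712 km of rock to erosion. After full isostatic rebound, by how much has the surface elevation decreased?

0.761 km

Rebound u = e ρ_c/ρ_m = 3.712 km × 2.653/3.337 = 2.951 km.
Net surface drop = e − u = 3.712 km − 2.951 km = e (ρ_m − ρ_c)/ρ_m = 0.761 km.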